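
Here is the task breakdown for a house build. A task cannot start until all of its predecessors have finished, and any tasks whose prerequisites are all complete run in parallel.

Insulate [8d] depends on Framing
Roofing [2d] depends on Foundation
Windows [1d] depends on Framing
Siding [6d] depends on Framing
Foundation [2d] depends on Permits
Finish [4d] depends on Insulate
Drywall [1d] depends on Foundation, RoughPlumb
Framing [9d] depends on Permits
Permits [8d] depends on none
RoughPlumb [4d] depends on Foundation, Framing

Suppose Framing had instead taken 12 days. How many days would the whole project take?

Baseline: Permits→Framing→Insulate→Finish = 8+9+8+4 = 29 → 29 days.
Framing lies on that path, so at 12 days the path becomes 32 days.
No other chain overtakes it, so the finish is 32 days.

32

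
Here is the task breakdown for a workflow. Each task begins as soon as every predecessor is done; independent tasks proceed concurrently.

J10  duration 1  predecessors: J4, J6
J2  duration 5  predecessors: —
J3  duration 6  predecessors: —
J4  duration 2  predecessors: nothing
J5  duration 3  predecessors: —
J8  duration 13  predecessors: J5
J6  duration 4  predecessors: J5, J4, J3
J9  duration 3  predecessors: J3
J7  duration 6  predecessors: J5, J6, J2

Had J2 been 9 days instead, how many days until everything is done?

Critical path before the change: J3→J6→J7 = 6+4+6 = 16 giving 16 days.
J2 has 5 days of float (longest path through it is 11).
The critical path is still J3→J6→J7; finish is now 16 days.

16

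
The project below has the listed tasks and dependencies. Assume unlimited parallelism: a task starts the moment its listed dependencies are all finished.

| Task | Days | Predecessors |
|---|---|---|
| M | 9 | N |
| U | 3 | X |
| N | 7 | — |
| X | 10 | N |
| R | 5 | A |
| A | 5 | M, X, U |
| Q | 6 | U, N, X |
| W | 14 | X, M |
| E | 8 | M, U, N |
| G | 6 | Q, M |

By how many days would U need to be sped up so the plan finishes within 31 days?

1

Current finish: 32 days; target: 31.
U is on every critical path, so each day cut from U cuts the finish by one (this holds down to a finish of 31).
Need 32 − 31 = 1 day off U → U becomes 2 days, finish becomes 31.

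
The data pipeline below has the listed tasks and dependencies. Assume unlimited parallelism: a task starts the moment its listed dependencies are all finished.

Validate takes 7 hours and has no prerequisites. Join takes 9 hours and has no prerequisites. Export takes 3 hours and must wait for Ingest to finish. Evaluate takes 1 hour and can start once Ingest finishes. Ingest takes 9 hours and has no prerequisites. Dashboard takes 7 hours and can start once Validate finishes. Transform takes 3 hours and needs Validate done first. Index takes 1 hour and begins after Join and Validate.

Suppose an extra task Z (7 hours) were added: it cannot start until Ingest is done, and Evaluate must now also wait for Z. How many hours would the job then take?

17

Originally the job takes 14 hours.
With Z inserted, Evaluate now waits for max(Ingest, Z).
New critical path: Ingest→Z→Evaluate = 9+7+1 = 17 ⇒ 17 hours.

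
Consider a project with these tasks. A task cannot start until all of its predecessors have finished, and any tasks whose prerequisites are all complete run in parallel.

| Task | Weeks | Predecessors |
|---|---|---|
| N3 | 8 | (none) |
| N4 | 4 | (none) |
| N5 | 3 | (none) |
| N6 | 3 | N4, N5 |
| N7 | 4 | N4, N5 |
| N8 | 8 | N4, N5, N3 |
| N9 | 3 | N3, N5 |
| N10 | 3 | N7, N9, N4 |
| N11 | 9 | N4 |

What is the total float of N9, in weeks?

N3→N8 = 8+8 = 16 sets the makespan at 16 weeks.
N9 finishes as early as 11 and must finish by 13.
Slack of N9 = 10 − 8 = 2 weeks.

2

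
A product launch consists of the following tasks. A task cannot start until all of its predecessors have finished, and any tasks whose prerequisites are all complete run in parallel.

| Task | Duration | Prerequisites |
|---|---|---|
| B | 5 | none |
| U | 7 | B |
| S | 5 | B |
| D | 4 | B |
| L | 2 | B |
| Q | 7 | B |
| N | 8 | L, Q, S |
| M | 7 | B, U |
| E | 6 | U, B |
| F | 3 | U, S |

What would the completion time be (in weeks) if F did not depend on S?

With the dependency in place, B→Q→N = 5+7+8 = 20 sets the finish at 20 weeks.
Dropping S→F doesn't change F's earliest start (12); another predecessor still binds.
The longest chain is now B→Q→N = 5+7+8 = 20, so the product launch takes 20 weeks.

20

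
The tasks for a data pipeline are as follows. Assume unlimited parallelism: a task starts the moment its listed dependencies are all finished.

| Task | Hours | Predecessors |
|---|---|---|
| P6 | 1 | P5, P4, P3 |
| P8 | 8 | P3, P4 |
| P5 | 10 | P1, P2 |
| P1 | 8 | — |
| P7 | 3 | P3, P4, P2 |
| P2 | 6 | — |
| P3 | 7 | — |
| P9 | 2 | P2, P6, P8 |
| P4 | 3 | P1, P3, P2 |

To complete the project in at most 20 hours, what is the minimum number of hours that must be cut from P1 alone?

Current finish: 21 hours; target: 20.
P1 is on every critical path, so each hour cut from P1 cuts the finish by one (this holds down to a finish of 20).
Need 21 − 20 = 1 hour off P1 → P1 becomes 7 hours, finish becomes 20.

1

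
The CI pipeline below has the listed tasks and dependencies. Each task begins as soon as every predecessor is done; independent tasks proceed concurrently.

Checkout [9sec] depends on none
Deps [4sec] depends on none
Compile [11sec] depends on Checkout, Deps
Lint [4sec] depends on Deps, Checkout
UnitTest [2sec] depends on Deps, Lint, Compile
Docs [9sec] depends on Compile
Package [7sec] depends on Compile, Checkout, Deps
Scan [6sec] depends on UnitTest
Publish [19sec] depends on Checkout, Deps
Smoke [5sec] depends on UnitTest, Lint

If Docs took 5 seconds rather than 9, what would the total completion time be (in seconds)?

Actual critical path: Checkout→Compile→Docs = 9+11+9 = 29 ⇒ 29 seconds.
Docs is on the critical path; changing it to 5 makes that path 25 seconds.
New critical path: Checkout→Compile→UnitTest→Scan = 9+11+2+6 = 28 ⇒ 28 seconds.

28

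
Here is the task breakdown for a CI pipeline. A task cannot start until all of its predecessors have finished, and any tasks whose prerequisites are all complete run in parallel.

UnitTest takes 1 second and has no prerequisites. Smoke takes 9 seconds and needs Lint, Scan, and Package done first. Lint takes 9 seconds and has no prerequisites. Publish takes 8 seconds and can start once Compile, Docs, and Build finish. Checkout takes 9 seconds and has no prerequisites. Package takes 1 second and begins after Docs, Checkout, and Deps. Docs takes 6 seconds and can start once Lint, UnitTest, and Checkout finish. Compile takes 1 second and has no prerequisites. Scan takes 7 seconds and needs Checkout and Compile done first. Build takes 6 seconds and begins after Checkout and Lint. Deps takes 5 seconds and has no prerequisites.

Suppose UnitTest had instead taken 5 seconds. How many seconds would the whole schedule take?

Baseline: Checkout→Docs→Package→Smoke = 9+6+1+9 = 25 → 25 seconds.
The longest path through UnitTest is only 17 seconds, so UnitTest has float 8.
No other chain overtakes it, so the finish is 25 seconds.

25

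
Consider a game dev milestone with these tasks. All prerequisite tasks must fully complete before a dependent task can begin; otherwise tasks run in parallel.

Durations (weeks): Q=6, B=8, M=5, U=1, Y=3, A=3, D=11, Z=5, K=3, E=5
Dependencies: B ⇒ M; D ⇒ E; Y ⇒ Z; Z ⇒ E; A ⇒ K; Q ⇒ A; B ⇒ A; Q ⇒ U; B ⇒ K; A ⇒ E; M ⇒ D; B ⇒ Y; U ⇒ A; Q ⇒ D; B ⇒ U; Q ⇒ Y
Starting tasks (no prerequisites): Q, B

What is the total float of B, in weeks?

0

B→M→D→E = 8+5+11+5 = 29 sets the makespan at 29 weeks.
Longest path through B: 29 weeks (earliest finish 8, latest finish 8).
Float = 29 − 29 = 0.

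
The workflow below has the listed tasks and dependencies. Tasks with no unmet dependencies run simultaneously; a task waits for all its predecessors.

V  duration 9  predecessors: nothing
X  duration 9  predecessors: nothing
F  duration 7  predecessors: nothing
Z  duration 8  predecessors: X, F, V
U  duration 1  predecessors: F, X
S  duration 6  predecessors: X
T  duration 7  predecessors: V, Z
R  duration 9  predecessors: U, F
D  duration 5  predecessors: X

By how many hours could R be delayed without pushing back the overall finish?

V→Z→T = 9+8+7 = 24 sets the makespan at 24 hours.
The longest chain containing R totals 19 hours.
Float = 24 − 19 = 5.

5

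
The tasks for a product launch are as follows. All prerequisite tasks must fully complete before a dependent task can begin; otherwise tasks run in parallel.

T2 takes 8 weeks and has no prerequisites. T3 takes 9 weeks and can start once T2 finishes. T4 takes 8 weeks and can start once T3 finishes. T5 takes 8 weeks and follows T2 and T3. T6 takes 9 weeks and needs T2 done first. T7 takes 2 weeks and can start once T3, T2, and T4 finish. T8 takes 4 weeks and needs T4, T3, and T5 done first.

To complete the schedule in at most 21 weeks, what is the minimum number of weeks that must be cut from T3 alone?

8

Current finish: 29 weeks; target: 21.
T3 is on every critical path, so each week cut from T3 cuts the finish by one (this holds down to a finish of 21).
Need 29 − 21 = 8 weeks off T3 → T3 becomes 1 week, finish becomes 21.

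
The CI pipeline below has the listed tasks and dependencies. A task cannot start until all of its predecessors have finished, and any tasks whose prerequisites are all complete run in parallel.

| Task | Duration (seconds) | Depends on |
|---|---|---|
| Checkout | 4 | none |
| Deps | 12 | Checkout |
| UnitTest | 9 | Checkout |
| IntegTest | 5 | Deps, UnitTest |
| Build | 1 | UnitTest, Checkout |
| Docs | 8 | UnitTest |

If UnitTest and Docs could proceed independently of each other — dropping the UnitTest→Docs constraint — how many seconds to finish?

21

Before: longest chain Checkout→Deps→IntegTest = 4+12+5 = 21, finish 21.
Without UnitTest→Docs, Docs's earliest start moves from 13 to 0.
After: Checkout→Deps→IntegTest = 4+12+5 = 21 → 21 seconds.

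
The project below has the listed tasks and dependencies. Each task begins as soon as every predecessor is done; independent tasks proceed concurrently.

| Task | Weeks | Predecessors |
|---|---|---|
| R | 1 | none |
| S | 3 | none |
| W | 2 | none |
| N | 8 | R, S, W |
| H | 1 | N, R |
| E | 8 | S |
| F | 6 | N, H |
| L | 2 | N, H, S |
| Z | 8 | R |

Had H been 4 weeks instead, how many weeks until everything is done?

Actual critical path: S→N→H→F = 3+8+1+6 = 18 ⇒ 18 weeks.
Since H is critical, the +3 change carries straight to that chain (now 21 weeks).
The critical path is still S→N→H→F; finish is now 21 weeks.

21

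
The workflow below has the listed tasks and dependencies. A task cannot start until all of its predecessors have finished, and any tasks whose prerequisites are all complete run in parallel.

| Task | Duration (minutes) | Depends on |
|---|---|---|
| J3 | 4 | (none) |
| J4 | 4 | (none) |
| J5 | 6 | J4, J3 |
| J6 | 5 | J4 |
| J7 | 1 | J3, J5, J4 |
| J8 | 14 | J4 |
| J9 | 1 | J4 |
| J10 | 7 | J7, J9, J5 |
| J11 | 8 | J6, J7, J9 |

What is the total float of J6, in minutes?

The longest chain is J3→J5→J7→J11 = 4+6+1+8 = 19; overall finish 19 minutes.
J6 finishes as early as 9 and must finish by 11.
So J6 can slip 11 − 9 = 2 minutes.

2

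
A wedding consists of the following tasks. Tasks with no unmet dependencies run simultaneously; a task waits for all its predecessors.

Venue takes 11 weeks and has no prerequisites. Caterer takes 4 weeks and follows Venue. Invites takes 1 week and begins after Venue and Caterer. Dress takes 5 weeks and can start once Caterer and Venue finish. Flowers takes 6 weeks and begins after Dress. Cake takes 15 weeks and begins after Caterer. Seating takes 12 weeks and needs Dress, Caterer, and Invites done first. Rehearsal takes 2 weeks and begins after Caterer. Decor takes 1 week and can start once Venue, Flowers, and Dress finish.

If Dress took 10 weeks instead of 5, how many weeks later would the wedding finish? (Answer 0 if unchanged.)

Actual critical path: Venue→Caterer→Dress→Seating = 11+4+5+12 = 32 ⇒ 32 weeks.
Dress lies on that path, so at 10 weeks the path becomes 37 weeks.
No other chain overtakes it, so the finish is 37 weeks.
Change in finish: 37 − 32 = +5 weeks.

5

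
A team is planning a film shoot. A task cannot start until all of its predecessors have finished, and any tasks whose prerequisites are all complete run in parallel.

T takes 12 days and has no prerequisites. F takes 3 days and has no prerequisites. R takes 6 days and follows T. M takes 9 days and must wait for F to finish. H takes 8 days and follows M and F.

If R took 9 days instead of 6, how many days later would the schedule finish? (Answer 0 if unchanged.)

Critical path before the change: F→M→H = 3+9+8 = 20 giving 20 days.
The longest path through R is only 18 days, so R has float 2.
New critical path: T→R = 12+9 = 21 ⇒ 21 days.
Change in finish: 21 − 20 = +1 days.

1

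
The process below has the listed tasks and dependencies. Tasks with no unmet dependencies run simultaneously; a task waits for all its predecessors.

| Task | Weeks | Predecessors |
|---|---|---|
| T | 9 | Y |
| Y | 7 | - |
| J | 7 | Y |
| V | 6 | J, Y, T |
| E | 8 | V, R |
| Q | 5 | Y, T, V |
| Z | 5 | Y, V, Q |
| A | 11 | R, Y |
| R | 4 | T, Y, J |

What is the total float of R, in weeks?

1

Critical path: Y→T→V→Q→Z = 7+9+6+5+5 = 32, so the finish is 32 weeks.
The longest chain containing R totals 31 weeks.
Float = 32 − 31 = 1.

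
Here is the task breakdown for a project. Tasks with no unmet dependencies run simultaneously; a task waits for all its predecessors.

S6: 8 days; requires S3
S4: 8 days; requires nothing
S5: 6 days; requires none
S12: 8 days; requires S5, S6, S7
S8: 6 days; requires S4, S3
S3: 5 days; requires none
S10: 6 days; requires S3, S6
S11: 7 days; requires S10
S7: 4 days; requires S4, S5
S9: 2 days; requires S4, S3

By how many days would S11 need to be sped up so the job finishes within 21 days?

Current finish: 26 days; target: 21.
S11 is on every critical path, so each day cut from S11 cuts the finish by one (this holds down to a finish of 21).
Need 26 − 21 = 5 days off S11 → S11 becomes 2 days, finish becomes 21.

5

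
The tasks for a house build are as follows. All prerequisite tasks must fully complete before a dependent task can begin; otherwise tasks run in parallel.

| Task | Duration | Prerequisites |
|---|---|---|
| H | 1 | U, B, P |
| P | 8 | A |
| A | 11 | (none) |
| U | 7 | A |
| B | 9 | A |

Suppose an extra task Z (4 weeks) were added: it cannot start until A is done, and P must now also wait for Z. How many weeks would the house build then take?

24

Originally the house build takes 21 weeks.
With Z inserted, P now waits for max(A, Z).
New critical path: A→Z→P→H = 11+4+8+1 = 24 ⇒ 24 weeks.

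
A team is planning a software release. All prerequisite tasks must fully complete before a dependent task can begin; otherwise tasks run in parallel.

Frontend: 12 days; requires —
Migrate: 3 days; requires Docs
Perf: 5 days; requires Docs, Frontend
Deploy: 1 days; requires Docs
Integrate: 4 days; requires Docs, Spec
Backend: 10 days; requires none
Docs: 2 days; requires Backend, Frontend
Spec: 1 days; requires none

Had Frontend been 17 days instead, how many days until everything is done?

Actual critical path: Frontend→Docs→Perf = 12+2+5 = 19 ⇒ 19 days.
Since Frontend is critical, the +5 change carries straight to that chain (now 24 days).
The critical path is still Frontend→Docs→Perf; finish is now 24 days.

24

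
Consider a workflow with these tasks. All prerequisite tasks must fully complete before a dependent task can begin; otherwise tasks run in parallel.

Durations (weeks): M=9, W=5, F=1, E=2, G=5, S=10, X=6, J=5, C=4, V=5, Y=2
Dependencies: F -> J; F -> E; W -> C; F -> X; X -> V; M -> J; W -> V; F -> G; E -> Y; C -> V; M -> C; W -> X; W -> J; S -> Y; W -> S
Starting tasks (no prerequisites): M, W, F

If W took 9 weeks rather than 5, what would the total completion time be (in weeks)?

21

Baseline: M→C→V = 9+4+5 = 18 → 18 weeks.
W has 1 week of float (longest path through it is 17).
Now W→S→Y = 9+10+2 = 21 is longest, so the finish becomes 21 weeks.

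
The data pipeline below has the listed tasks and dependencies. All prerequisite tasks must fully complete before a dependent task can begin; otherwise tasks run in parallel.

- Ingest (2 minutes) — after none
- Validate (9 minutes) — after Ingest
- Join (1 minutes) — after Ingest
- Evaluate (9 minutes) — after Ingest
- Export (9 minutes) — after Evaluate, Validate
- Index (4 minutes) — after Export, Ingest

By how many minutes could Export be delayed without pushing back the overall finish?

0

Critical path: Ingest→Validate→Export→Index = 2+9+9+4 = 24, so the finish is 24 minutes.
The longest chain containing Export totals 24 minutes.
Float = 24 − 24 = 0.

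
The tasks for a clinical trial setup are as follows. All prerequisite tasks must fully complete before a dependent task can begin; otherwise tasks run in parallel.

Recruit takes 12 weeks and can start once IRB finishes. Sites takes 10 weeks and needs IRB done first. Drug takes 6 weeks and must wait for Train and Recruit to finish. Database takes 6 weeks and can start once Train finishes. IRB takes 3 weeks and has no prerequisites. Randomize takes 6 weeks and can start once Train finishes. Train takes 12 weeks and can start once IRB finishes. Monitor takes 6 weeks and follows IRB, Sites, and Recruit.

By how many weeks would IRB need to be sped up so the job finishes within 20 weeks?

Current finish: 21 weeks; target: 20.
IRB is on every critical path, so each week cut from IRB cuts the finish by one (this holds down to a finish of 19).
Need 21 − 20 = 1 week off IRB → IRB becomes 2 weeks, finish becomes 20.

1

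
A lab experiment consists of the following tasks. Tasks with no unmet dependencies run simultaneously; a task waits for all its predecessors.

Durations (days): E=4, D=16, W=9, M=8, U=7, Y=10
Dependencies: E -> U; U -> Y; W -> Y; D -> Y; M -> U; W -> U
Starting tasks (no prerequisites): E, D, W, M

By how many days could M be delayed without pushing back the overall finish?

Critical path: D→Y = 16+10 = 26, so the finish is 26 days.
Longest path through M: 25 days (earliest finish 8, latest finish 9).
Slack of M = 1 − 0 = 1 day.

1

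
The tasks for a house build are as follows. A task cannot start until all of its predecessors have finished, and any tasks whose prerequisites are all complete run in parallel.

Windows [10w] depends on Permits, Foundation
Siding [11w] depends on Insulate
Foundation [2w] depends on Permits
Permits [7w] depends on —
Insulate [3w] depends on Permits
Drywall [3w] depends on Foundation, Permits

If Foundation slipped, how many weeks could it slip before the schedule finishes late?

The longest chain is Permits→Insulate→Siding = 7+3+11 = 21; overall finish 21 weeks.
Foundation finishes as early as 9 and must finish by 11.
Float = 21 − 19 = 2.

2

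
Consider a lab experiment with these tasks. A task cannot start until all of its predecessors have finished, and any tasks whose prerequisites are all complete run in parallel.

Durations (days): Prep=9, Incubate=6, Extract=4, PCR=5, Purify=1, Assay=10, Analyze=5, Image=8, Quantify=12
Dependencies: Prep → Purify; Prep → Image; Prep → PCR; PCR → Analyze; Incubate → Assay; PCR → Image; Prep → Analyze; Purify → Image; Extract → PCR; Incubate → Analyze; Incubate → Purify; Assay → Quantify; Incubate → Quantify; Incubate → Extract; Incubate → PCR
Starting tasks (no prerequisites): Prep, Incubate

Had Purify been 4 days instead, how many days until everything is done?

Baseline: Incubate→Assay→Quantify = 6+10+12 = 28 → 28 days.
The longest path through Purify is only 18 days, so Purify has float 10.
That remains the longest chain; total 28 days.

28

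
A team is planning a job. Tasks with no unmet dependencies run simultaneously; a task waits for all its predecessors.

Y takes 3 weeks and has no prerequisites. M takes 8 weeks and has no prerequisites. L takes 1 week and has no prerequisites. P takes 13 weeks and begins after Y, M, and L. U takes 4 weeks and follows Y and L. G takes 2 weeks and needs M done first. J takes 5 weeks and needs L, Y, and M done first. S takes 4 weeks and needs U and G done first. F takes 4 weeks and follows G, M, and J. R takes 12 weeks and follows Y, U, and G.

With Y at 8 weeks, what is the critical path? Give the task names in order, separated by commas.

Y, U, R

The binding path is M→G→R = 8+2+12 = 22; finish at 22 weeks.
Y has 3 weeks of float (longest path through it is 19).
The binding chain switches to Y→U→R = 8+4+12 = 24; finish 24 weeks.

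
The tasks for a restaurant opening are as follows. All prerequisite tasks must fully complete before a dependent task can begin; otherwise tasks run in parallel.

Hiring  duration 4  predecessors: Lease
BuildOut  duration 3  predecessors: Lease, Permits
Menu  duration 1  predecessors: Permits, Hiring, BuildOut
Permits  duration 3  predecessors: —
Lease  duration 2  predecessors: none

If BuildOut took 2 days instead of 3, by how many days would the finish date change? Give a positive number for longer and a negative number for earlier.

Baseline: Permits→BuildOut→Menu = 3+3+1 = 7 → 7 days.
BuildOut lies on that path, so at 2 days the path becomes 6 days.
The binding chain switches to Lease→Hiring→Menu = 2+4+1 = 7; finish 7 days.
Change in finish: 7 − 7 = +0 days.

0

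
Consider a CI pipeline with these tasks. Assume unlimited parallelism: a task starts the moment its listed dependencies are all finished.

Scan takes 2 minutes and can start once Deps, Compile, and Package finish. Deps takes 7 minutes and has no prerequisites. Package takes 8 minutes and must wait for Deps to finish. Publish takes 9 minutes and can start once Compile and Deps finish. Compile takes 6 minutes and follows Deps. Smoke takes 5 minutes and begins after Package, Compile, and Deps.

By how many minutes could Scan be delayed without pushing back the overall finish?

5

Critical path: Deps→Compile→Publish = 7+6+9 = 22, so the finish is 22 minutes.
Scan finishes as early as 17 and must finish by 22.
Float = 22 − 17 = 5.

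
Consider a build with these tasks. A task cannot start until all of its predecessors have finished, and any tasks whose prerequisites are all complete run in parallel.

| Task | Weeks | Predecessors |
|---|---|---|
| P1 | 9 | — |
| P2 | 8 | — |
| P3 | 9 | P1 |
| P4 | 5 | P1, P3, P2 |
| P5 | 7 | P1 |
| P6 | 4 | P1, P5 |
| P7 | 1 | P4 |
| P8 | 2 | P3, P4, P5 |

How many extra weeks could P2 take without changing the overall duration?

10

P1→P3→P4→P8 = 9+9+5+2 = 25 sets the makespan at 25 weeks.
Longest path through P2: 15 weeks (earliest finish 8, latest finish 18).
Slack of P2 = 10 − 0 = 10 weeks.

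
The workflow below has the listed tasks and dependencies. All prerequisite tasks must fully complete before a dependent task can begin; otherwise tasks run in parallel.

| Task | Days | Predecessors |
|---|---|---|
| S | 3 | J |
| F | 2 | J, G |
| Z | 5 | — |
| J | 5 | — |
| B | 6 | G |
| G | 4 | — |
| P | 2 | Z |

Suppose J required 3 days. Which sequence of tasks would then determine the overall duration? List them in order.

G, B

As given, the longest chain is G→B = 4+6 = 10, so the finish is 10 days.
The longest path through J is only 8 days, so J has float 2.
That remains the longest chain; total 10 days.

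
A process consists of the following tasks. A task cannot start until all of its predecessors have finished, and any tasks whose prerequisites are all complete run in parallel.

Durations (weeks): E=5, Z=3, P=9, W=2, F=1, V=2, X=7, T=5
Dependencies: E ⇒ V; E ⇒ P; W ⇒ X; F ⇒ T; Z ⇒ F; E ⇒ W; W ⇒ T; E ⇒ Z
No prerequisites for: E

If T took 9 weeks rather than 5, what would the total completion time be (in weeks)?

Baseline: E→Z→F→T = 5+3+1+5 = 14 → 14 weeks.
Since T is critical, the +4 change carries straight to that chain (now 18 weeks).
The critical path is still E→Z→F→T; finish is now 18 weeks.

18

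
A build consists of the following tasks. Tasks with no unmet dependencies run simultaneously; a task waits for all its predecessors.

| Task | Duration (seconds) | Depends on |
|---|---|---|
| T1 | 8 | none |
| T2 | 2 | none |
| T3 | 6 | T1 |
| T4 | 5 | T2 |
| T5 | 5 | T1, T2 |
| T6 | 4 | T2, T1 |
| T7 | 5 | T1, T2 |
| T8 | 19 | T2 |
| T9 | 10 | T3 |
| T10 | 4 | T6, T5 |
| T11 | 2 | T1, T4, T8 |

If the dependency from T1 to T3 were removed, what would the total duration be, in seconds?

23

Before: longest chain T1→T3→T9 = 8+6+10 = 24, finish 24.
Without T1→T3, T3's earliest start moves from 8 to 0.
The longest chain is now T2→T8→T11 = 2+19+2 = 23, so the build takes 23 seconds.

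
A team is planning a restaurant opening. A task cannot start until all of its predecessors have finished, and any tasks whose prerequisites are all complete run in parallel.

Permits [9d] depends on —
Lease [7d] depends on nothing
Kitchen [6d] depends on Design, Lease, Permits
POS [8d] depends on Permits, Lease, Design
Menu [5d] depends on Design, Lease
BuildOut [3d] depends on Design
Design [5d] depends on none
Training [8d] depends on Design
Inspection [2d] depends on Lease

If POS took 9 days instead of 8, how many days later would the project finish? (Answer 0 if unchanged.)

The binding path is Permits→POS = 9+8 = 17; finish at 17 days.
Since POS is critical, the +1 change carries straight to that chain (now 18 days).
The critical path is still Permits→POS; finish is now 18 days.
Change in finish: 18 − 17 = +1 days.

1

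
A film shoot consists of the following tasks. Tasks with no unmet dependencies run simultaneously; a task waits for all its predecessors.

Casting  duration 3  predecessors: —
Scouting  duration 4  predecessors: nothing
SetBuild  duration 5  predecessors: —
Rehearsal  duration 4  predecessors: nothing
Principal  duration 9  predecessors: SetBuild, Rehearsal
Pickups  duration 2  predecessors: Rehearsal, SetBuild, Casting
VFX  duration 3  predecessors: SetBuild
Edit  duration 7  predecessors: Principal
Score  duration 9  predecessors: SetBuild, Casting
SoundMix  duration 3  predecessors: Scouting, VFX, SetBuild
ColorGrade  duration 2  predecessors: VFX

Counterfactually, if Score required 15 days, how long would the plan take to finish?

Actual critical path: SetBuild→Principal→Edit = 5+9+7 = 21 ⇒ 21 days.
Score is off the critical path — its longest chain is 14 days, giving 7 of slack.
That remains the longest chain; total 21 days.

21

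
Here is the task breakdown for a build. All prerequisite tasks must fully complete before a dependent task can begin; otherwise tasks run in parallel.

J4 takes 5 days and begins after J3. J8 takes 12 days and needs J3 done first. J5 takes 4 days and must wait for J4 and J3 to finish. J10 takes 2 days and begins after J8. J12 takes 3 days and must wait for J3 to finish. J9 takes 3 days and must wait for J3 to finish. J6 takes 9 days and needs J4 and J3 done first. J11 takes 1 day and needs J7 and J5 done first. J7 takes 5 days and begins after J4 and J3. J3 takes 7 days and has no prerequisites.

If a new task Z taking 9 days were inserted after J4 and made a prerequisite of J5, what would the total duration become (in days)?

Originally the schedule takes 21 days.
With Z inserted, J5 now waits for max(J4, J3, Z).
New critical path: J3→J4→Z→J5→J11 = 7+5+9+4+1 = 26 ⇒ 26 days.

26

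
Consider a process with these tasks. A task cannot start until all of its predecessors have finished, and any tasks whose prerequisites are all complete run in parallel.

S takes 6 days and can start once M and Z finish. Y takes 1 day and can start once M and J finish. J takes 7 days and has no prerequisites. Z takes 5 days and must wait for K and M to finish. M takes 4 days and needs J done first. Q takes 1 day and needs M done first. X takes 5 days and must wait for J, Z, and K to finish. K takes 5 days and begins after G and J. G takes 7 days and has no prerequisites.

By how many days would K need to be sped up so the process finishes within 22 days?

Current finish: 23 days; target: 22.
K is on every critical path, so each day cut from K cuts the finish by one (this holds down to a finish of 22).
Need 23 − 22 = 1 day off K → K becomes 4 days, finish becomes 22.

1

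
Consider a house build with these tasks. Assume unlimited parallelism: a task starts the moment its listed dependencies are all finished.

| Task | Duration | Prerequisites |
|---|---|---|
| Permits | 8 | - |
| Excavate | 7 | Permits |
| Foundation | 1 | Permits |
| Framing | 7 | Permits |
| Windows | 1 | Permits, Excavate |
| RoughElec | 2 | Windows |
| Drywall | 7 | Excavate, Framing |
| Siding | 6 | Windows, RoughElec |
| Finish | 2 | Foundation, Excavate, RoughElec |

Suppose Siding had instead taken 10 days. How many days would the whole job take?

Critical path before the change: Permits→Excavate→Windows→RoughElec→Siding = 8+7+1+2+6 = 24 giving 24 days.
Since Siding is critical, the +4 change carries straight to that chain (now 28 days).
The critical path is still Permits→Excavate→Windows→RoughElec→Siding; finish is now 28 days.

28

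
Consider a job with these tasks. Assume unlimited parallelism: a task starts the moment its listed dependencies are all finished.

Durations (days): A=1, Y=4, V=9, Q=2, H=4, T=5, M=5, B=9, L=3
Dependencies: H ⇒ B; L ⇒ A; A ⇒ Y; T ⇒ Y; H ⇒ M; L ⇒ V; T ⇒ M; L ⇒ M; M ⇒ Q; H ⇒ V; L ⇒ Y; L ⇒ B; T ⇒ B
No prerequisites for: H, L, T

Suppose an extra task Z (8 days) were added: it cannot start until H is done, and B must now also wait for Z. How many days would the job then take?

Originally the job takes 14 days.
With Z inserted, B now waits for max(T, L, H, Z).
New critical path: H→Z→B = 4+8+9 = 21 ⇒ 21 days.

21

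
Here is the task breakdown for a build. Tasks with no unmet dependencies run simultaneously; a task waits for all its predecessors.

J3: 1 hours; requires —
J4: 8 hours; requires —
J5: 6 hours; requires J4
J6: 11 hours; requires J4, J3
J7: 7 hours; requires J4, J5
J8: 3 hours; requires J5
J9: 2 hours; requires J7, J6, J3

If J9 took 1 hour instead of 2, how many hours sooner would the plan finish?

Actual critical path: J4→J5→J7→J9 = 8+6+7+2 = 23 ⇒ 23 hours.
J9 is on the critical path; changing it to 1 makes that path 22 hours.
That remains the longest chain; total 22 hours.
Change in finish: 22 − 23 = -1 hours.

1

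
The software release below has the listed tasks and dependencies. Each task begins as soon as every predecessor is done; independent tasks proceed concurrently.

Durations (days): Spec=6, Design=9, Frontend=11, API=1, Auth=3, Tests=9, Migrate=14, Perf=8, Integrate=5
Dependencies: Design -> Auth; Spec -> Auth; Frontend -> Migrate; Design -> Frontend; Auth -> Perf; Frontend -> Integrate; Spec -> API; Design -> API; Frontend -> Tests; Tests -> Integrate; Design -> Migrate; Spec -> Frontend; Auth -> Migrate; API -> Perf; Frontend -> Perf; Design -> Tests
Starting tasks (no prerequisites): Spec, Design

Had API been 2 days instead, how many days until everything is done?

34

Baseline: Design→Frontend→Tests→Integrate = 9+11+9+5 = 34 → 34 days.
API has 16 days of float (longest path through it is 18).
That remains the longest chain; total 34 days.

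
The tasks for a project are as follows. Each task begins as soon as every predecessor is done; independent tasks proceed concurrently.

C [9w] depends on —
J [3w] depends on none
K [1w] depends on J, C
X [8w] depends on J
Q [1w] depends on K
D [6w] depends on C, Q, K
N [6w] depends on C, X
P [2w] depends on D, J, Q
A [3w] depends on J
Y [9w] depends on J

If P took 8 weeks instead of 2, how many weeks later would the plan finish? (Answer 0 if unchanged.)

The binding path is C→K→Q→D→P = 9+1+1+6+2 = 19; finish at 19 weeks.
Since P is critical, the +6 change carries straight to that chain (now 25 weeks).
That remains the longest chain; total 25 weeks.
Change in finish: 25 − 19 = +6 weeks.

6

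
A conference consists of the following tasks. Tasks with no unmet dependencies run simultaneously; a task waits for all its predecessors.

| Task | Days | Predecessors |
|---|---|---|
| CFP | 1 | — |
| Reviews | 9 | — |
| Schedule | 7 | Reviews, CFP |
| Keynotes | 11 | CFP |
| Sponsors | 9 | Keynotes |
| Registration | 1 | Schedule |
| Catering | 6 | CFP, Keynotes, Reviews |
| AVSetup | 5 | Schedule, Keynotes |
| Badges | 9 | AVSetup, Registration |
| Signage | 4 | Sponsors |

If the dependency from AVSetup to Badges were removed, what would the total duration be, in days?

26

Before: longest chain Reviews→Schedule→AVSetup→Badges = 9+7+5+9 = 30, finish 30.
Without AVSetup→Badges, Badges's earliest start moves from 21 to 17.
After: Reviews→Schedule→Registration→Badges = 9+7+1+9 = 26 → 26 days.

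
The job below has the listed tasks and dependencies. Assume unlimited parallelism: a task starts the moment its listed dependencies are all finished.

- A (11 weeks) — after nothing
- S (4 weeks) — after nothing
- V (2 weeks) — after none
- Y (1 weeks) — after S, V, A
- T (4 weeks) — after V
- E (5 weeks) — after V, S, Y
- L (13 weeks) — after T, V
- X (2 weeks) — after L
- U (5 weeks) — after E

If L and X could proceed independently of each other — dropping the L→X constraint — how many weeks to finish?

Before: longest chain A→Y→E→U = 11+1+5+5 = 22, finish 22.
Without L→X, X's earliest start moves from 19 to 0.
The longest chain is now A→Y→E→U = 11+1+5+5 = 22, so the project takes 22 weeks.

22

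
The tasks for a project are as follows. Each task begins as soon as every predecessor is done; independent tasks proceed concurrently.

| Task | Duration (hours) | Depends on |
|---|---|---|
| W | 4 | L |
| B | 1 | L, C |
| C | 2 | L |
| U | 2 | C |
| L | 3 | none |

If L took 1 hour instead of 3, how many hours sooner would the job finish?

2

Actual critical path: L→C→U = 3+2+2 = 7 ⇒ 7 hours.
Since L is critical, the -2 change carries straight to that chain (now 5 hours).
No other chain overtakes it, so the finish is 5 hours.
Change in finish: 5 − 7 = -2 hours.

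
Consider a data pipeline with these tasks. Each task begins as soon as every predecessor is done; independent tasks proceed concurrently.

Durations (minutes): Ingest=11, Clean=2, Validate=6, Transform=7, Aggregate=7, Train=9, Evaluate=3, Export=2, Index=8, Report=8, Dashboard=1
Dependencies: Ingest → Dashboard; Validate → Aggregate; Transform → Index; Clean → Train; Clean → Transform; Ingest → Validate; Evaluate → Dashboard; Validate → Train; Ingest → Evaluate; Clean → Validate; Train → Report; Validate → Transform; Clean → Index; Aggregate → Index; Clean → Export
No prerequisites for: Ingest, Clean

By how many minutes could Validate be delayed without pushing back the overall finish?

0

Ingest→Validate→Train→Report = 11+6+9+8 = 34 sets the makespan at 34 minutes.
Longest path through Validate: 34 minutes (earliest finish 17, latest finish 17).
Float = 34 − 34 = 0.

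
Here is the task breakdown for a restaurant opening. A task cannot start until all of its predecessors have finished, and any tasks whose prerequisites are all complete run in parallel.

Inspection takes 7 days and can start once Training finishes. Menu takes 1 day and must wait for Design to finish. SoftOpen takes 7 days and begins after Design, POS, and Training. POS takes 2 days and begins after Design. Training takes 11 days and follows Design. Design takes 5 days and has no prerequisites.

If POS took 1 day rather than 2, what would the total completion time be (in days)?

The binding path is Design→Training→SoftOpen = 5+11+7 = 23; finish at 23 days.
POS has 9 days of float (longest path through it is 14).
The critical path is still Design→Training→SoftOpen; finish is now 23 days.

23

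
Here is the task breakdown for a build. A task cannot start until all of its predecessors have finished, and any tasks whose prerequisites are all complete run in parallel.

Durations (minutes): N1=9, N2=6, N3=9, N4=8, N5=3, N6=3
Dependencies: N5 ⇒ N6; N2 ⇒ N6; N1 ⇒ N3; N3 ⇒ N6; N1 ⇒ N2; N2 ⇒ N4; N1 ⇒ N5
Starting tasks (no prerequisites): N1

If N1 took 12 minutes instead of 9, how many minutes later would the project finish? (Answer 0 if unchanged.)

3

Baseline: N1→N2→N4 = 9+6+8 = 23 → 23 minutes.
N1 lies on that path, so at 12 minutes the path becomes 26 minutes.
No other chain overtakes it, so the finish is 26 minutes.
Change in finish: 26 − 23 = +3 minutes.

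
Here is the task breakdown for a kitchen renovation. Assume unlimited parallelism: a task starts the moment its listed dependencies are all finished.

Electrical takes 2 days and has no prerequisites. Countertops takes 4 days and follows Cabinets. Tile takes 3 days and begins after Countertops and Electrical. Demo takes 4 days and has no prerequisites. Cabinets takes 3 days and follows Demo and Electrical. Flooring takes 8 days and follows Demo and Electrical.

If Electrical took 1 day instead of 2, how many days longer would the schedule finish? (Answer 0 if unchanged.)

Critical path before the change: Demo→Cabinets→Countertops→Tile = 4+3+4+3 = 14 giving 14 days.
Electrical has 2 days of float (longest path through it is 12).
No other chain overtakes it, so the finish is 14 days.
Change in finish: 14 − 14 = +0 days.

0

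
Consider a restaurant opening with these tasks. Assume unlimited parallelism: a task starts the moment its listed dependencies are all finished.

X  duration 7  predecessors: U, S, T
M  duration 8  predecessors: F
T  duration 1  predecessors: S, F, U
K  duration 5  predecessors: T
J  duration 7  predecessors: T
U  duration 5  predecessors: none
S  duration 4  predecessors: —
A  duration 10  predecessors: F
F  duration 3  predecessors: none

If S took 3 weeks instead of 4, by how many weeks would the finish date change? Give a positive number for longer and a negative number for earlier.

Critical path before the change: U→T→X = 5+1+7 = 13 giving 13 weeks.
S has 1 week of float (longest path through it is 12).
No other chain overtakes it, so the finish is 13 weeks.
Change in finish: 13 − 13 = +0 weeks.

0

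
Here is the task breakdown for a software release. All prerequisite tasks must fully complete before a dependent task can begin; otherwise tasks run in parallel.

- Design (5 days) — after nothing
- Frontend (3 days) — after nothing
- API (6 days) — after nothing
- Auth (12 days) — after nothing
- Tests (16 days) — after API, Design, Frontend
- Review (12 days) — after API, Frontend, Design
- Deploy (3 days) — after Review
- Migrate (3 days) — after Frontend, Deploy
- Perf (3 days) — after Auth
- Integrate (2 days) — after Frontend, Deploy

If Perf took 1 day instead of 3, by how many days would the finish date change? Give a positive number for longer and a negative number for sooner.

0

Critical path before the change: API→Review→Deploy→Migrate = 6+12+3+3 = 24 giving 24 days.
The longest path through Perf is only 15 days, so Perf has float 9.
That remains the longest chain; total 24 days.
Change in finish: 24 − 24 = +0 days.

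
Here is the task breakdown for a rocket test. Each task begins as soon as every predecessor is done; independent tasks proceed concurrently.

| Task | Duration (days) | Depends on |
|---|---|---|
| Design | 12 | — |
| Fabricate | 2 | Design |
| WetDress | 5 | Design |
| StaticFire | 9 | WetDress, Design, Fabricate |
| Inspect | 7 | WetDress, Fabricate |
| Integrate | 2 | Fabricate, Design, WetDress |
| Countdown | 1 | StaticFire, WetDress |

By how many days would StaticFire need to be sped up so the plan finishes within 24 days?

Current finish: 27 days; target: 24.
StaticFire is on every critical path, so each day cut from StaticFire cuts the finish by one (this holds down to a finish of 24).
Need 27 − 24 = 3 days off StaticFire → StaticFire becomes 6 days, finish becomes 24.

3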